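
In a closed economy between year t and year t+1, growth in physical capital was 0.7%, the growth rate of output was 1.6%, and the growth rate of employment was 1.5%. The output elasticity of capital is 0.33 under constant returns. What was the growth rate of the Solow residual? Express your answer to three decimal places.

Labor's share = 1 − 0.33 = 0.67.
Physical capital: 0.33 × 0.7 = 0.231 pp.
Employment: 0.67 × 1.5 = 1.005 pp.
TFP growth = 1.6 − 1.236 = 0.364%.

0.364%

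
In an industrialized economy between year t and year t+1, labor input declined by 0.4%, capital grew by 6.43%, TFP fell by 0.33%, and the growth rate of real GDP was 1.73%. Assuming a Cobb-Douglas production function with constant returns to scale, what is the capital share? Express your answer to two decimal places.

gY = gA + α·gK + (1−α)·gL, so gY − gA − gL = α(gK − gL).
1.73 + 0.33 + 0.4 = α × (6.43 − (-0.4)).
2.46 = 6.83 α, so α = 0.3602.

The capital share is 0.36.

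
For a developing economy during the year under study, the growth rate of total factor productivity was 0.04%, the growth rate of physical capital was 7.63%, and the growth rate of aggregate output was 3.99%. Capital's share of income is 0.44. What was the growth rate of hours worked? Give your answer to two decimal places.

Labor's share = 1 − 0.44 = 0.56.
gY = gA + 0.44×7.63 + 0.56×g.
0.56×g = 3.99 − 0.04 − 3.3572 = 0.5928.
g = 0.5928 / 0.56 = 1.0586%.

Hours worked grew 1.06%.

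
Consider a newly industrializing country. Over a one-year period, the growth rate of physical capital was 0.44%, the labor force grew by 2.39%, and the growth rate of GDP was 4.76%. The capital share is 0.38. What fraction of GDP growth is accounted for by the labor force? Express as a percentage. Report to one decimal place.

31.1%

Labor's share = 1 − 0.38 = 0.62.
The labor force contributed 0.62 × 2.39 = 1.4818 pp.
Share of growth = 1.4818 / 4.76 × 100 = 31.13%.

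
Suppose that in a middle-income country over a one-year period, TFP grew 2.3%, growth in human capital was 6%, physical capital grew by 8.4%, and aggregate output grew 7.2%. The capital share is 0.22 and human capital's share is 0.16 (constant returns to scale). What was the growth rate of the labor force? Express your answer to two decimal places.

Labor's share = 1 − 0.22 − 0.16 = 0.62.
gY = gA + 0.22×8.4 + 0.16×6 + 0.62×g.
0.62×g = 7.2 − 2.3 − 2.808 = 2.092.
g = 2.092 / 0.62 = 3.3742%.

3.37%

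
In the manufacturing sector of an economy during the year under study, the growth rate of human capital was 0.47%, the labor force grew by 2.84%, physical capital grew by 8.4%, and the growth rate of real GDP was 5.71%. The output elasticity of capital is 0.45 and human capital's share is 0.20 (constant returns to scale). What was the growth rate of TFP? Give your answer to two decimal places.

0.84%

Labor's share = 1 − 0.45 − 0.2 = 0.35.
Physical capital: 0.45 × 8.4 = 3.78 pp.
Human capital: 0.2 × 0.47 = 0.094 pp.
The labor force: 0.35 × 2.84 = 0.994 pp.
TFP growth = 5.71 − 4.868 = 0.842%.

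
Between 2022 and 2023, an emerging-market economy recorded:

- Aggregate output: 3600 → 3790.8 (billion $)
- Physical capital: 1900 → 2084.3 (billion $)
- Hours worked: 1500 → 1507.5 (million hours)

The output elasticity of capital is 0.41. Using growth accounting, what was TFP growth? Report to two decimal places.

Aggregate output growth = (3790.8 − 3600) / 3600 = 5.3%.
Physical capital growth = (2084.3 − 1900) / 1900 = 9.7%.
Hours worked growth = (1507.5 − 1500) / 1500 = 0.5%.
Labor's share = 1 − 0.41 = 0.59.
Physical capital: 0.41 × 9.7 = 3.977 pp.
Hours worked: 0.59 × 0.5 = 0.295 pp.
TFP growth = 5.3 − 4.272 = 1.028%.

TFP growth was 1.03%.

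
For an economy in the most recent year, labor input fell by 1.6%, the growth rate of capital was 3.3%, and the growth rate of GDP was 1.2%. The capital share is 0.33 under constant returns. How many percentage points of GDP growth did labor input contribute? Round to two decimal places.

Labor's share = 1 − 0.33 = 0.67.
Contribution = share × growth = 0.67 × (-1.6) = -1.072 pp.

-1.07 percentage points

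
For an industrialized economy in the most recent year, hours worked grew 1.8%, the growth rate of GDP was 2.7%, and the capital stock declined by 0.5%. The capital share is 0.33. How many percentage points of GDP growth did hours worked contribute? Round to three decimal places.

1.206 percentage points

Labor's share = 1 − 0.33 = 0.67.
Contribution = share × growth = 0.67 × 1.8 = 1.206 pp.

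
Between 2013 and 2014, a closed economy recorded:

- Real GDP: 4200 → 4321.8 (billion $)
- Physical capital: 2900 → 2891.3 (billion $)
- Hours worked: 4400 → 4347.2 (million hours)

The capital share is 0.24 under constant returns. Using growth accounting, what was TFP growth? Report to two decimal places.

TFP growth was 3.88%.

Real GDP growth = (4321.8 − 4200) / 4200 = 2.9%.
Physical capital growth = (2891.3 − 2900) / 2900 = -0.3%.
Hours worked growth = (4347.2 − 4400) / 4400 = -1.2%.
Labor's share = 1 − 0.24 = 0.76.
Physical capital: 0.24 × (-0.3) = -0.072 pp.
Hours worked: 0.76 × (-1.2) = -0.912 pp.
TFP growth = 2.9 + 0.984 = 3.884%.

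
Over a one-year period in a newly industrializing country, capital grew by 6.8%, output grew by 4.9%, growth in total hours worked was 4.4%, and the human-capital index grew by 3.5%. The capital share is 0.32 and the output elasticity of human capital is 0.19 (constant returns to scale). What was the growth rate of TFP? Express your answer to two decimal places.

-0.10%

Labor's share = 1 − 0.32 − 0.19 = 0.49.
Capital: 0.32 × 6.8 = 2.176 pp.
The human-capital index: 0.19 × 3.5 = 0.665 pp.
Total hours worked: 0.49 × 4.4 = 2.156 pp.
TFP growth = 4.9 − 4.997 = -0.097%.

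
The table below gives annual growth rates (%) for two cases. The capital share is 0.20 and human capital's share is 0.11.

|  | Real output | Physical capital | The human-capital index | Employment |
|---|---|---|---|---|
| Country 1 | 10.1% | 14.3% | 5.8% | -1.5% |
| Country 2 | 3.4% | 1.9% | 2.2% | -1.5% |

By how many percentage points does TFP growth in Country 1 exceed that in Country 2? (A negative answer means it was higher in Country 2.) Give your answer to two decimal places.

3.82 percentage points

Labor's share = 1 − 0.2 − 0.11 = 0.69.
Country 1: TFP = 10.1 − 2.86 − 0.638 + 1.035 = 7.637%.
Country 2: TFP = 3.4 − 0.38 − 0.242 + 1.035 = 3.813%.
Difference = 7.637 − (3.813) = 3.824 pp.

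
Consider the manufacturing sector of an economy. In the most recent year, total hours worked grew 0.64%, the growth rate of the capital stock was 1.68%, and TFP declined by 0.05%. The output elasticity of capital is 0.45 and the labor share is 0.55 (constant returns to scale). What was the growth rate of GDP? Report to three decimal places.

1.058%

Labor's share = 1 − 0.45 = 0.55.
The capital stock: 0.45 × 1.68 = 0.756 pp.
Total hours worked: 0.55 × 0.64 = 0.352 pp.
Output growth = -0.05 + 1.108 = 1.058%.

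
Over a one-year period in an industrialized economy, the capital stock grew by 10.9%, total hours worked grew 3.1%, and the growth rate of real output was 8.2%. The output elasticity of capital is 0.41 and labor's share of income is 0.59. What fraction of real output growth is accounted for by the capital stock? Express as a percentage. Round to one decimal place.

54.5%

The capital stock contributed 0.41 × 10.9 = 4.469 pp.
Share of growth = 4.469 / 8.2 × 100 = 54.5%.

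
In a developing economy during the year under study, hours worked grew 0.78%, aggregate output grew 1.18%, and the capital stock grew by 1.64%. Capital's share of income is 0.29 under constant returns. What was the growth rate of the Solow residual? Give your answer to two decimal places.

Labor's share = 1 − 0.29 = 0.71.
The capital stock: 0.29 × 1.64 = 0.4756 pp.
Hours worked: 0.71 × 0.78 = 0.5538 pp.
TFP growth = 1.18 − 1.0294 = 0.1506%.

0.15%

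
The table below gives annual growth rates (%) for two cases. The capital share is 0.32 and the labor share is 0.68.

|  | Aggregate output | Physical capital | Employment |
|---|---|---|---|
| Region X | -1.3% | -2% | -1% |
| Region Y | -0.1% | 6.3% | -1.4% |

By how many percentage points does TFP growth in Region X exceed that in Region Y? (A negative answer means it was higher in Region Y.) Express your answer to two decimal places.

1.18 percentage points

Labor's share = 1 − 0.32 = 0.68.
Region X: TFP = -1.3 + 0.64 + 0.68 = 0.02%.
Region Y: TFP = -0.1 − 2.016 + 0.952 = -1.164%.
Difference = 0.02 − (-1.164) = 1.184 pp.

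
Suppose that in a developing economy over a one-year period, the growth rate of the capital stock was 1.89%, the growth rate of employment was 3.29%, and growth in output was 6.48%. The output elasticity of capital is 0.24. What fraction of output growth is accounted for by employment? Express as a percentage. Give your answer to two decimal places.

Labor's share = 1 − 0.24 = 0.76.
Employment contributed 0.76 × 3.29 = 2.5004 pp.
Share of growth = 2.5004 / 6.48 × 100 = 38.5864%.

Employment accounted for 38.59% of growth.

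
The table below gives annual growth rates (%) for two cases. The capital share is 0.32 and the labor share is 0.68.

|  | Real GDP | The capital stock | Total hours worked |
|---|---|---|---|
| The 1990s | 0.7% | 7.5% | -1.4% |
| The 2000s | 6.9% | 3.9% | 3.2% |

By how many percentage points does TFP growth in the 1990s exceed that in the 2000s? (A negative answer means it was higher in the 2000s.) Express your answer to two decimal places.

-4.22 percentage points

Labor's share = 1 − 0.32 = 0.68.
The 1990s: TFP = 0.7 − 2.4 + 0.952 = -0.748%.
The 2000s: TFP = 6.9 − 1.248 − 2.176 = 3.476%.
Difference = -0.748 − (3.476) = -4.224 pp.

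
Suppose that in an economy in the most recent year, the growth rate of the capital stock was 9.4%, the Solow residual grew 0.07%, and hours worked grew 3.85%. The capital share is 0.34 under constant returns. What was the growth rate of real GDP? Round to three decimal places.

Real GDP grew 5.807%.

Labor's share = 1 − 0.34 = 0.66.
The capital stock: 0.34 × 9.4 = 3.196 pp.
Hours worked: 0.66 × 3.85 = 2.541 pp.
Output growth = 0.07 + 5.737 = 5.807%.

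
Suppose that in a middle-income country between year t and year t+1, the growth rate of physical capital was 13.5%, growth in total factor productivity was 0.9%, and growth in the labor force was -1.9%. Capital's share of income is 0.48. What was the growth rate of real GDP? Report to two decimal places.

Labor's share = 1 − 0.48 = 0.52.
Physical capital: 0.48 × 13.5 = 6.48 pp.
The labor force: 0.52 × (-1.9) = -0.988 pp.
Output growth = 0.9 + 5.492 = 6.392%.

6.39%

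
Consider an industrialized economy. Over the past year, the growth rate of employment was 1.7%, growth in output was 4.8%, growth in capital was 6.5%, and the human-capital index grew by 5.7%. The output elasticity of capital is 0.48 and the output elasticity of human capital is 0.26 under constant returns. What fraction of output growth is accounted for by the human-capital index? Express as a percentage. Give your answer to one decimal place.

30.9%

The human-capital index contributed 0.26 × 5.7 = 1.482 pp.
Share of growth = 1.482 / 4.8 × 100 = 30.875%.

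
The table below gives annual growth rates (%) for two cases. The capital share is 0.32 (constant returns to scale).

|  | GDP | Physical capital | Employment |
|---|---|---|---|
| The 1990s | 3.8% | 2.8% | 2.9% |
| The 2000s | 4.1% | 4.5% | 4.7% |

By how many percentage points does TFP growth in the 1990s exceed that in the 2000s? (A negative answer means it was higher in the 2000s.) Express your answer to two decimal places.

Labor's share = 1 − 0.32 = 0.68.
The 1990s: TFP = 3.8 − 0.896 − 1.972 = 0.932%.
The 2000s: TFP = 4.1 − 1.44 − 3.196 = -0.536%.
Difference = 0.932 − (-0.536) = 1.468 pp.

1.47 percentage points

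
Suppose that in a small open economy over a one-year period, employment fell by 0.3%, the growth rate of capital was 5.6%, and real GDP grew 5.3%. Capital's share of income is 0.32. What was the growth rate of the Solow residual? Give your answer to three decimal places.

Labor's share = 1 − 0.32 = 0.68.
Capital: 0.32 × 5.6 = 1.792 pp.
Employment: 0.68 × (-0.3) = -0.204 pp.
TFP growth = 5.3 − 1.588 = 3.712%.

3.712%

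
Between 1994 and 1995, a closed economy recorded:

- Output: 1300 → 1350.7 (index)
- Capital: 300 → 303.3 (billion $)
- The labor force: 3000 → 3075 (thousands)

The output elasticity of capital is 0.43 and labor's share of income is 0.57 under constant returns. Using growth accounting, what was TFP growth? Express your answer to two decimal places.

Output growth = (1350.7 − 1300) / 1300 = 3.9%.
Capital growth = (303.3 − 300) / 300 = 1.1%.
The labor force growth = (3075 − 3000) / 3000 = 2.5%.
Labor's share = 1 − 0.43 = 0.57.
Capital: 0.43 × 1.1 = 0.473 pp.
The labor force: 0.57 × 2.5 = 1.425 pp.
TFP growth = 3.9 − 1.898 = 2.002%.

TFP growth was 2.00%.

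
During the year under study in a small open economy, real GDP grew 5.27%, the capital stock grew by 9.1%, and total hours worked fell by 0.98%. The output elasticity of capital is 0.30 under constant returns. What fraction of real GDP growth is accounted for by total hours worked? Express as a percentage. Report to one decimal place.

-13.0%

Labor's share = 1 − 0.3 = 0.7.
Total hours worked contributed 0.7 × (-0.98) = -0.686 pp.
Share of growth = -0.686 / 5.27 × 100 = -13.017%.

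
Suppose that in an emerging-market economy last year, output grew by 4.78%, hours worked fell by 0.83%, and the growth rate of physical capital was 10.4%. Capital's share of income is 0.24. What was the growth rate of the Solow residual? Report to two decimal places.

Labor's share = 1 − 0.24 = 0.76.
Physical capital: 0.24 × 10.4 = 2.496 pp.
Hours worked: 0.76 × (-0.83) = -0.6308 pp.
TFP growth = 4.78 − 1.8652 = 2.9148%.

2.91%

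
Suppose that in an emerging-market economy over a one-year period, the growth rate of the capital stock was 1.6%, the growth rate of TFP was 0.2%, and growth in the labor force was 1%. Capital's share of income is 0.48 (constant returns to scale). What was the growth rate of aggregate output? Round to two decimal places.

Aggregate output grew 1.49%.

Labor's share = 1 − 0.48 = 0.52.
The capital stock: 0.48 × 1.6 = 0.768 pp.
The labor force: 0.52 × 1 = 0.52 pp.
Output growth = 0.2 + 1.288 = 1.488%.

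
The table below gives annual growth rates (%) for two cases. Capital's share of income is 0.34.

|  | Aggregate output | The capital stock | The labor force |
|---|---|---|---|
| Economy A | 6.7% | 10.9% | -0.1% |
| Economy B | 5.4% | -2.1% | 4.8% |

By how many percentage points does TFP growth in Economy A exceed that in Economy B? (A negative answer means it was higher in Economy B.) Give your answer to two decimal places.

Labor's share = 1 − 0.34 = 0.66.
Economy A: TFP = 6.7 − 3.706 + 0.066 = 3.06%.
Economy B: TFP = 5.4 + 0.714 − 3.168 = 2.946%.
Difference = 3.06 − (2.946) = 0.114 pp.

0.11 percentage points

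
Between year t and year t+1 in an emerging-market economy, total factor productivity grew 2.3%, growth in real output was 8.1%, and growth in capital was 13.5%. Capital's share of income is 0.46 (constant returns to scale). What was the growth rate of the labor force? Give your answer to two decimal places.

Labor's share = 1 − 0.46 = 0.54.
gY = gA + 0.46×13.5 + 0.54×g.
0.54×g = 8.1 − 2.3 − 6.21 = -0.41.
g = -0.41 / 0.54 = -0.7593%.

-0.76%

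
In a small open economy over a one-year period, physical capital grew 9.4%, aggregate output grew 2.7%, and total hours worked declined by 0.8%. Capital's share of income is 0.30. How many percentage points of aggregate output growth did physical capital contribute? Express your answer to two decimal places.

2.82 pp

Contribution = share × growth = 0.3 × 9.4 = 2.82 pp.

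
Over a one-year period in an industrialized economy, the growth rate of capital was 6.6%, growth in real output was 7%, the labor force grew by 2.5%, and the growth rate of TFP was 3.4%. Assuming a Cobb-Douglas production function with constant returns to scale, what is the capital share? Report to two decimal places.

gY = gA + α·gK + (1−α)·gL, so gY − gA − gL = α(gK − gL).
7 − 3.4 − 2.5 = α × (6.6 − 2.5).
1.1 = 4.1 α, so α = 0.2683.

0.27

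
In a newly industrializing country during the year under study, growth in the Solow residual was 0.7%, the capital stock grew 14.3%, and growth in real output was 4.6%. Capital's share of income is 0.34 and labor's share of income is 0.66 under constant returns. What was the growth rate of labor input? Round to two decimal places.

-1.46%

Labor's share = 1 − 0.34 = 0.66.
gY = gA + 0.34×14.3 + 0.66×g.
0.66×g = 4.6 − 0.7 − 4.862 = -0.962.
g = -0.962 / 0.66 = -1.4576%.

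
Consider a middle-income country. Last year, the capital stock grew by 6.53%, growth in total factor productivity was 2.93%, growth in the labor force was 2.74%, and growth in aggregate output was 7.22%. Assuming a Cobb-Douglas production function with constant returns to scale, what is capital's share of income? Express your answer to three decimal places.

α = 0.409

gY = gA + α·gK + (1−α)·gL, so gY − gA − gL = α(gK − gL).
7.22 − 2.93 − 2.74 = α × (6.53 − 2.74).
1.55 = 3.79 α, so α = 0.40897.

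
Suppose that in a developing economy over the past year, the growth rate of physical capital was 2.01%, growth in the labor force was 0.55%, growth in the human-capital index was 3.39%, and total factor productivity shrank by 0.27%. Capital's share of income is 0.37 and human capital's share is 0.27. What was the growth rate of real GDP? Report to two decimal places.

Labor's share = 1 − 0.37 − 0.27 = 0.36.
Physical capital: 0.37 × 2.01 = 0.7437 pp.
The human-capital index: 0.27 × 3.39 = 0.9153 pp.
The labor force: 0.36 × 0.55 = 0.198 pp.
Output growth = -0.27 + 1.857 = 1.587%.

1.59%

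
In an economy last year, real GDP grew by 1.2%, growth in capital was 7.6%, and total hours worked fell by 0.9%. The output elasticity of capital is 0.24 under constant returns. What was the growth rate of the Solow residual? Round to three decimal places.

Labor's share = 1 − 0.24 = 0.76.
Capital: 0.24 × 7.6 = 1.824 pp.
Total hours worked: 0.76 × (-0.9) = -0.684 pp.
TFP growth = 1.2 − 1.14 = 0.06%.

0.060%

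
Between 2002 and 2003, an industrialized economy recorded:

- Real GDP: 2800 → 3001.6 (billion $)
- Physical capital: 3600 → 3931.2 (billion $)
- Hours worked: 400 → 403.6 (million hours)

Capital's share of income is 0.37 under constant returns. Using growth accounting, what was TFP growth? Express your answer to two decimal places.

Real GDP growth = (3001.6 − 2800) / 2800 = 7.2%.
Physical capital growth = (3931.2 − 3600) / 3600 = 9.2%.
Hours worked growth = (403.6 − 400) / 400 = 0.9%.
Labor's share = 1 − 0.37 = 0.63.
Physical capital: 0.37 × 9.2 = 3.404 pp.
Hours worked: 0.63 × 0.9 = 0.567 pp.
TFP growth = 7.2 − 3.971 = 3.229%.

3.23%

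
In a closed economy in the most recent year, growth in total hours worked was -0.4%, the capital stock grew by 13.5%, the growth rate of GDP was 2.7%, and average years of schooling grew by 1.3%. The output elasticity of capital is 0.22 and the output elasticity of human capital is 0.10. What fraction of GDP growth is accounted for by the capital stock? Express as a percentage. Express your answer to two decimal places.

The capital stock contributed 0.22 × 13.5 = 2.97 pp.
Share of growth = 2.97 / 2.7 × 100 = 110%.

110.00%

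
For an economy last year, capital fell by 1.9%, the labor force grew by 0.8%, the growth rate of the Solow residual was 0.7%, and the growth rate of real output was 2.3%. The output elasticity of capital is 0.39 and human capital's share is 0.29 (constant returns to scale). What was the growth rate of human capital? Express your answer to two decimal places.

7.19%

Labor's share = 1 − 0.39 − 0.29 = 0.32.
gY = gA + 0.39×(-1.9) + 0.32×0.8 + 0.29×g.
0.29×g = 2.3 − 0.7 + 0.485 = 2.085.
g = 2.085 / 0.29 = 7.1897%.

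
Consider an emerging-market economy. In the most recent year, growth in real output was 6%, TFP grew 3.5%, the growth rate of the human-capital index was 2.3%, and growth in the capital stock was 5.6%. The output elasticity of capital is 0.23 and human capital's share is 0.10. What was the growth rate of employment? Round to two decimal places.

Labor's share = 1 − 0.23 − 0.1 = 0.67.
gY = gA + 0.23×5.6 + 0.1×2.3 + 0.67×g.
0.67×g = 6 − 3.5 − 1.518 = 0.982.
g = 0.982 / 0.67 = 1.4657%.

1.47%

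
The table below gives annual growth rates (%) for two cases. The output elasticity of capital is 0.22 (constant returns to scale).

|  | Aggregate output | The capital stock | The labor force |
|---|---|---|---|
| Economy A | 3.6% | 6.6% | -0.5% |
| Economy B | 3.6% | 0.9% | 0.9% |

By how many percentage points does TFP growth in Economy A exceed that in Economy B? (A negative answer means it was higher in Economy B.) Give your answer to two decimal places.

-0.16 percentage points

Labor's share = 1 − 0.22 = 0.78.
Economy A: TFP = 3.6 − 1.452 + 0.39 = 2.538%.
Economy B: TFP = 3.6 − 0.198 − 0.702 = 2.7%.
Difference = 2.538 − (2.7) = -0.162 pp.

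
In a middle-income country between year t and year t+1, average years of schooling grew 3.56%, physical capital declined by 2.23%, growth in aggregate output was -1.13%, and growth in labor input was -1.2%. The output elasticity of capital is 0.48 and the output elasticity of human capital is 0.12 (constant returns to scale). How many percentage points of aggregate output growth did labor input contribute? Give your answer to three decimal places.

-0.480

Labor's share = 1 − 0.48 − 0.12 = 0.4.
Contribution = share × growth = 0.4 × (-1.2) = -0.48 pp.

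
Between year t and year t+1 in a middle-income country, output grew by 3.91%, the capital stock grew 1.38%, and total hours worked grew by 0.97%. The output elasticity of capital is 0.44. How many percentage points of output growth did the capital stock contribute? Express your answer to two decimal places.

Contribution = share × growth = 0.44 × 1.38 = 0.6072 pp.

0.61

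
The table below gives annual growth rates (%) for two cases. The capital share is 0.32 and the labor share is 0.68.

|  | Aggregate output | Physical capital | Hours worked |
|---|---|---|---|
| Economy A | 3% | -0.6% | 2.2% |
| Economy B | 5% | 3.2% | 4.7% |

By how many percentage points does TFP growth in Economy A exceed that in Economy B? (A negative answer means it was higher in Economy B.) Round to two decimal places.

0.92 percentage points

Labor's share = 1 − 0.32 = 0.68.
Economy A: TFP = 3 + 0.192 − 1.496 = 1.696%.
Economy B: TFP = 5 − 1.024 − 3.196 = 0.78%.
Difference = 1.696 − (0.78) = 0.916 pp.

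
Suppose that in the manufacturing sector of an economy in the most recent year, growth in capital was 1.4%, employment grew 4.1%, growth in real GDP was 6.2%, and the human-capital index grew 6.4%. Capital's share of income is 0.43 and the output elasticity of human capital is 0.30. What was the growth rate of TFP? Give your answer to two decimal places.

2.57%

Labor's share = 1 − 0.43 − 0.3 = 0.27.
Capital: 0.43 × 1.4 = 0.602 pp.
The human-capital index: 0.3 × 6.4 = 1.92 pp.
Employment: 0.27 × 4.1 = 1.107 pp.
TFP growth = 6.2 − 3.629 = 2.571%.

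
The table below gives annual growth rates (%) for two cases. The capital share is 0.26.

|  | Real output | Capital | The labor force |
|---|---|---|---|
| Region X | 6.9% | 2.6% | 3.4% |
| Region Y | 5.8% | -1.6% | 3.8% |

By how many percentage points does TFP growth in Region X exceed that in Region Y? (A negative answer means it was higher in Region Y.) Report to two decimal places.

0.30 percentage points

Labor's share = 1 − 0.26 = 0.74.
Region X: TFP = 6.9 − 0.676 − 2.516 = 3.708%.
Region Y: TFP = 5.8 + 0.416 − 2.812 = 3.404%.
Difference = 3.708 − (3.404) = 0.304 pp.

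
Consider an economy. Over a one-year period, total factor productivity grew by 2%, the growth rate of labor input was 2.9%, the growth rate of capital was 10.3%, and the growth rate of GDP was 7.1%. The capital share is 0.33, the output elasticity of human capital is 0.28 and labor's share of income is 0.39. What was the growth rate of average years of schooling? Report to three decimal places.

2.036%

Labor's share = 1 − 0.33 − 0.28 = 0.39.
gY = gA + 0.33×10.3 + 0.39×2.9 + 0.28×g.
0.28×g = 7.1 − 2 − 4.53 = 0.57.
g = 0.57 / 0.28 = 2.03571%.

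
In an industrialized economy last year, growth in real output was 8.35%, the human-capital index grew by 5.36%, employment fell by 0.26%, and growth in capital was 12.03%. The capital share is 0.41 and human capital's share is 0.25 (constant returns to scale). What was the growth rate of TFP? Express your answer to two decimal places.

Labor's share = 1 − 0.41 − 0.25 = 0.34.
Capital: 0.41 × 12.03 = 4.9323 pp.
The human-capital index: 0.25 × 5.36 = 1.34 pp.
Employment: 0.34 × (-0.26) = -0.0884 pp.
TFP growth = 8.35 − 6.1839 = 2.1661%.

2.17%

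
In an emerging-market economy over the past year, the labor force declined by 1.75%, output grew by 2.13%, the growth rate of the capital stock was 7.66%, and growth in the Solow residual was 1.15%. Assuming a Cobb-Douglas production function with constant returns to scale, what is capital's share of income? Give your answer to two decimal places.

Capital's share of income is 0.29.

gY = gA + α·gK + (1−α)·gL, so gY − gA − gL = α(gK − gL).
2.13 − 1.15 + 1.75 = α × (7.66 − (-1.75)).
2.73 = 9.41 α, so α = 0.2901.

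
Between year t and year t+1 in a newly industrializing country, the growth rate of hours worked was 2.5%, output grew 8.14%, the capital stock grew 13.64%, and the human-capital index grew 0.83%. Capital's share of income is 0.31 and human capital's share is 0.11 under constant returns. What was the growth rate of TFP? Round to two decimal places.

TFP grew 2.37%.

Labor's share = 1 − 0.31 − 0.11 = 0.58.
The capital stock: 0.31 × 13.64 = 4.2284 pp.
The human-capital index: 0.11 × 0.83 = 0.0913 pp.
Hours worked: 0.58 × 2.5 = 1.45 pp.
TFP growth = 8.14 − 5.7697 = 2.3703%.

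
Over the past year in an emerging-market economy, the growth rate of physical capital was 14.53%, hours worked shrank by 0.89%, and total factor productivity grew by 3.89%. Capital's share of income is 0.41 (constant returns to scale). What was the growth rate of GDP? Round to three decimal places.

Labor's share = 1 − 0.41 = 0.59.
Physical capital: 0.41 × 14.53 = 5.9573 pp.
Hours worked: 0.59 × (-0.89) = -0.5251 pp.
Output growth = 3.89 + 5.4322 = 9.3222%.

GDP growth was 9.322%.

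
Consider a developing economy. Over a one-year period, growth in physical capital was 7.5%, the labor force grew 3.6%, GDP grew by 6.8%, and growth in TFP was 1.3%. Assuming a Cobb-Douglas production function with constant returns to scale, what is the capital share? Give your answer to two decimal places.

The capital share is 0.49.

gY = gA + α·gK + (1−α)·gL, so gY − gA − gL = α(gK − gL).
6.8 − 1.3 − 3.6 = α × (7.5 − 3.6).
1.9 = 3.9 α, so α = 0.4872.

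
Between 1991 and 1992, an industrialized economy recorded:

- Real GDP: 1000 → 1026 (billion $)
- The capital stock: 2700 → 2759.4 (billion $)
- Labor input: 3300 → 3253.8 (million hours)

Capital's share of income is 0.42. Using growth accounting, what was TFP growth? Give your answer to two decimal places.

2.49%

Real GDP growth = (1026 − 1000) / 1000 = 2.6%.
The capital stock growth = (2759.4 − 2700) / 2700 = 2.2%.
Labor input growth = (3253.8 − 3300) / 3300 = -1.4%.
Labor's share = 1 − 0.42 = 0.58.
The capital stock: 0.42 × 2.2 = 0.924 pp.
Labor input: 0.58 × (-1.4) = -0.812 pp.
TFP growth = 2.6 − 0.112 = 2.488%.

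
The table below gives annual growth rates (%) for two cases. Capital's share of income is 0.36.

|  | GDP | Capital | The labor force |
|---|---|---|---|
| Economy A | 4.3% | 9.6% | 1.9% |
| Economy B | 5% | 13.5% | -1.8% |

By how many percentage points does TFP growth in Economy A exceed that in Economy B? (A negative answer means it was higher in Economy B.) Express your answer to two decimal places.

Labor's share = 1 − 0.36 = 0.64.
Economy A: TFP = 4.3 − 3.456 − 1.216 = -0.372%.
Economy B: TFP = 5 − 4.86 + 1.152 = 1.292%.
Difference = -0.372 − (1.292) = -1.664 pp.

-1.66 percentage points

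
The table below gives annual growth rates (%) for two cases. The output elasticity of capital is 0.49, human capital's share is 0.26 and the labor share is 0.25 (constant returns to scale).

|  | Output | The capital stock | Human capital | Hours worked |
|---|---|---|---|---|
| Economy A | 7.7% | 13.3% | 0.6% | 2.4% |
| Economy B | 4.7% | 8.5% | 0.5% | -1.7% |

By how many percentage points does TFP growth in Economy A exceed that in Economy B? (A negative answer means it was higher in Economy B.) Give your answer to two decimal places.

Labor's share = 1 − 0.49 − 0.26 = 0.25.
Economy A: TFP = 7.7 − 6.517 − 0.156 − 0.6 = 0.427%.
Economy B: TFP = 4.7 − 4.165 − 0.13 + 0.425 = 0.83%.
Difference = 0.427 − (0.83) = -0.403 pp.

-0.40 percentage points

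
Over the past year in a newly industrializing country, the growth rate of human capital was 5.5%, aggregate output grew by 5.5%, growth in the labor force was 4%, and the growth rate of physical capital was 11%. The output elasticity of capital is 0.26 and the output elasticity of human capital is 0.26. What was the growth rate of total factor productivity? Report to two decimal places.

-0.71%

Labor's share = 1 − 0.26 − 0.26 = 0.48.
Physical capital: 0.26 × 11 = 2.86 pp.
Human capital: 0.26 × 5.5 = 1.43 pp.
The labor force: 0.48 × 4 = 1.92 pp.
TFP growth = 5.5 − 6.21 = -0.71%.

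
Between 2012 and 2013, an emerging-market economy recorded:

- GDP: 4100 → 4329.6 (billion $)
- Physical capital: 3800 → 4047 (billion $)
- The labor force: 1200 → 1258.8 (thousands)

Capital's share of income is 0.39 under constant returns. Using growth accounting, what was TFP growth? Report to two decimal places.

TFP grew 0.08%.

GDP growth = (4329.6 − 4100) / 4100 = 5.6%.
Physical capital growth = (4047 − 3800) / 3800 = 6.5%.
The labor force growth = (1258.8 − 1200) / 1200 = 4.9%.
Labor's share = 1 − 0.39 = 0.61.
Physical capital: 0.39 × 6.5 = 2.535 pp.
The labor force: 0.61 × 4.9 = 2.989 pp.
TFP growth = 5.6 − 5.524 = 0.076%.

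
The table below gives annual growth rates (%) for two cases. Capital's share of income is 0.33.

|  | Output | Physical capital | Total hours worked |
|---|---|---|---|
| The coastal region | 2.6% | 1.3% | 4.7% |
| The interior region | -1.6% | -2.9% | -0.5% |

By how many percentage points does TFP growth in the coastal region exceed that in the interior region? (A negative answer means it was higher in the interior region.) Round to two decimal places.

-0.67 percentage points

Labor's share = 1 − 0.33 = 0.67.
The coastal region: TFP = 2.6 − 0.429 − 3.149 = -0.978%.
The interior region: TFP = -1.6 + 0.957 + 0.335 = -0.308%.
Difference = -0.978 − (-0.308) = -0.67 pp.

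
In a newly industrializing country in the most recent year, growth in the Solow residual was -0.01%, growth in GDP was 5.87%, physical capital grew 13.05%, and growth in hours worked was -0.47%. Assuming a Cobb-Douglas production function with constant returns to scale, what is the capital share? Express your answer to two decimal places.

α = 0.47

gY = gA + α·gK + (1−α)·gL, so gY − gA − gL = α(gK − gL).
5.87 + 0.01 + 0.47 = α × (13.05 − (-0.47)).
6.35 = 13.52 α, so α = 0.4697.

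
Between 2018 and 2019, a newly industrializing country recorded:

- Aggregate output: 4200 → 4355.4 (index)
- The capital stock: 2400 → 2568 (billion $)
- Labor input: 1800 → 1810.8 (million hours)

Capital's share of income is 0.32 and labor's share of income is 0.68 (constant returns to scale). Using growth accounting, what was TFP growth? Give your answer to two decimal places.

Aggregate output growth = (4355.4 − 4200) / 4200 = 3.7%.
The capital stock growth = (2568 − 2400) / 2400 = 7%.
Labor input growth = (1810.8 − 1800) / 1800 = 0.6%.
Labor's share = 1 − 0.32 = 0.68.
The capital stock: 0.32 × 7 = 2.24 pp.
Labor input: 0.68 × 0.6 = 0.408 pp.
TFP growth = 3.7 − 2.648 = 1.052%.

TFP grew 1.05%.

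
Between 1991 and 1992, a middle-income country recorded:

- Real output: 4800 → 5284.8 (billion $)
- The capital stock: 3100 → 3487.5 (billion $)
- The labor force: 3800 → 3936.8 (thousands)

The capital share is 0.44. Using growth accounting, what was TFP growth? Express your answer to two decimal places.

2.58%

Real output growth = (5284.8 − 4800) / 4800 = 10.1%.
The capital stock growth = (3487.5 − 3100) / 3100 = 12.5%.
The labor force growth = (3936.8 − 3800) / 3800 = 3.6%.
Labor's share = 1 − 0.44 = 0.56.
The capital stock: 0.44 × 12.5 = 5.5 pp.
The labor force: 0.56 × 3.6 = 2.016 pp.
TFP growth = 10.1 − 7.516 = 2.584%.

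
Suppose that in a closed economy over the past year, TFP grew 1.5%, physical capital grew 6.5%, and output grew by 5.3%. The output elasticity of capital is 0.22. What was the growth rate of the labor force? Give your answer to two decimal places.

The labor force growth was 3.04%.

Labor's share = 1 − 0.22 = 0.78.
gY = gA + 0.22×6.5 + 0.78×g.
0.78×g = 5.3 − 1.5 − 1.43 = 2.37.
g = 2.37 / 0.78 = 3.0385%.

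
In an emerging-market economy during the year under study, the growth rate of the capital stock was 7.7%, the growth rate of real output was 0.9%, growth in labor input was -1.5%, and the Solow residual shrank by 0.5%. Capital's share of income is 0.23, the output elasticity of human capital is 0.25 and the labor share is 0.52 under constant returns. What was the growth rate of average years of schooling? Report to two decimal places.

Labor's share = 1 − 0.23 − 0.25 = 0.52.
gY = gA + 0.23×7.7 + 0.52×(-1.5) + 0.25×g.
0.25×g = 0.9 + 0.5 − 0.991 = 0.409.
g = 0.409 / 0.25 = 1.636%.

Average years of schooling grew 1.64%.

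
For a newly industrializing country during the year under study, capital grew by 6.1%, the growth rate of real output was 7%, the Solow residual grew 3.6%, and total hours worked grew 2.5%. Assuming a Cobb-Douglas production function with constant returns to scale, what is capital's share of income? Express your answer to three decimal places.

gY = gA + α·gK + (1−α)·gL, so gY − gA − gL = α(gK − gL).
7 − 3.6 − 2.5 = α × (6.1 − 2.5).
0.9 = 3.6 α, so α = 0.25.

α = 0.250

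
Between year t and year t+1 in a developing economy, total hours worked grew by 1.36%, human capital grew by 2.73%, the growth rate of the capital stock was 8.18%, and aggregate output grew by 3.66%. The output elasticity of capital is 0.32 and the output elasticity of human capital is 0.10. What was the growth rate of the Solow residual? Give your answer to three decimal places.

Labor's share = 1 − 0.32 − 0.1 = 0.58.
The capital stock: 0.32 × 8.18 = 2.6176 pp.
Human capital: 0.1 × 2.73 = 0.273 pp.
Total hours worked: 0.58 × 1.36 = 0.7888 pp.
TFP growth = 3.66 − 3.6794 = -0.0194%.

-0.019%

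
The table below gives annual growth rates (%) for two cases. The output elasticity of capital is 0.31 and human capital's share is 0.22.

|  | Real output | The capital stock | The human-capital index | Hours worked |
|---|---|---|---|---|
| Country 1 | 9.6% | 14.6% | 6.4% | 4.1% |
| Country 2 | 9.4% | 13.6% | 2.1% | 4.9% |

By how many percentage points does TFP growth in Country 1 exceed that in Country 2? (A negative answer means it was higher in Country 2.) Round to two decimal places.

-0.68 percentage points

Labor's share = 1 − 0.31 − 0.22 = 0.47.
Country 1: TFP = 9.6 − 4.526 − 1.408 − 1.927 = 1.739%.
Country 2: TFP = 9.4 − 4.216 − 0.462 − 2.303 = 2.419%.
Difference = 1.739 − (2.419) = -0.68 pp.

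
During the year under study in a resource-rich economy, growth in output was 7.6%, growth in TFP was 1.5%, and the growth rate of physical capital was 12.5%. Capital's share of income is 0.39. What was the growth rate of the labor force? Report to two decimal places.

Labor's share = 1 − 0.39 = 0.61.
gY = gA + 0.39×12.5 + 0.61×g.
0.61×g = 7.6 − 1.5 − 4.875 = 1.225.
g = 1.225 / 0.61 = 2.0082%.

2.01%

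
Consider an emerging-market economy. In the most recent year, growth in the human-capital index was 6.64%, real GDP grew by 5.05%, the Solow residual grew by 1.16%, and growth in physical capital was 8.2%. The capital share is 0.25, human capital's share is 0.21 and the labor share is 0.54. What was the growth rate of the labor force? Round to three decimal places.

The labor force growth was 0.825%.

Labor's share = 1 − 0.25 − 0.21 = 0.54.
gY = gA + 0.25×8.2 + 0.21×6.64 + 0.54×g.
0.54×g = 5.05 − 1.16 − 3.4444 = 0.4456.
g = 0.4456 / 0.54 = 0.82519%.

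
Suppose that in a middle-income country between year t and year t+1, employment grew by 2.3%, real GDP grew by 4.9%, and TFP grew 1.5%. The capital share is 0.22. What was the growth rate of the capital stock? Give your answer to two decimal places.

The capital stock grew 7.30%.

Labor's share = 1 − 0.22 = 0.78.
gY = gA + 0.78×2.3 + 0.22×g.
0.22×g = 4.9 − 1.5 − 1.794 = 1.606.
g = 1.606 / 0.22 = 7.3%.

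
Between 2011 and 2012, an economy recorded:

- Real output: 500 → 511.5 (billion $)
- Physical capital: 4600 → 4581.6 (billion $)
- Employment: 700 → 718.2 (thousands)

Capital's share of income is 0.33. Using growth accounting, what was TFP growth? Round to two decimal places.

0.69%

Real output growth = (511.5 − 500) / 500 = 2.3%.
Physical capital growth = (4581.6 − 4600) / 4600 = -0.4%.
Employment growth = (718.2 − 700) / 700 = 2.6%.
Labor's share = 1 − 0.33 = 0.67.
Physical capital: 0.33 × (-0.4) = -0.132 pp.
Employment: 0.67 × 2.6 = 1.742 pp.
TFP growth = 2.3 − 1.61 = 0.69%.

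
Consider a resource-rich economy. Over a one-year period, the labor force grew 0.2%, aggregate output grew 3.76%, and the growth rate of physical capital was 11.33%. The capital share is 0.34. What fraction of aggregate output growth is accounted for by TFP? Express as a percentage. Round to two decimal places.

-5.96%

Labor's share = 1 − 0.34 = 0.66.
Physical capital: 0.34 × 11.33 = 3.8522 pp.
The labor force: 0.66 × 0.2 = 0.132 pp.
TFP growth = 3.76 − 3.9842 = -0.2242%.
TFP share of growth = -0.2242 / 3.76 × 100 = -5.9628%.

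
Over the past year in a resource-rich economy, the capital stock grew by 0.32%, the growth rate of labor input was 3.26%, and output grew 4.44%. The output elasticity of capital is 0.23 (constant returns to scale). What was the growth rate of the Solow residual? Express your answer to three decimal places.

Labor's share = 1 − 0.23 = 0.77.
The capital stock: 0.23 × 0.32 = 0.0736 pp.
Labor input: 0.77 × 3.26 = 2.5102 pp.
TFP growth = 4.44 − 2.5838 = 1.8562%.

1.856%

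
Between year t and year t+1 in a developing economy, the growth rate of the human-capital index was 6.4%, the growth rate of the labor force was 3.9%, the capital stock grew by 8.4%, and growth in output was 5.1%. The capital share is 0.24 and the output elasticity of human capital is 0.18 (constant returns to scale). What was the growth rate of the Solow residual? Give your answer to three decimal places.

-0.330%

Labor's share = 1 − 0.24 − 0.18 = 0.58.
The capital stock: 0.24 × 8.4 = 2.016 pp.
The human-capital index: 0.18 × 6.4 = 1.152 pp.
The labor force: 0.58 × 3.9 = 2.262 pp.
TFP growth = 5.1 − 5.43 = -0.33%.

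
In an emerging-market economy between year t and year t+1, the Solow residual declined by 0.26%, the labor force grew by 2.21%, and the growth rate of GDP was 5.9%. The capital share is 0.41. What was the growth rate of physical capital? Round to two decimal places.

Labor's share = 1 − 0.41 = 0.59.
gY = gA + 0.59×2.21 + 0.41×g.
0.41×g = 5.9 + 0.26 − 1.3039 = 4.8561.
g = 4.8561 / 0.41 = 11.8441%.

11.84%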